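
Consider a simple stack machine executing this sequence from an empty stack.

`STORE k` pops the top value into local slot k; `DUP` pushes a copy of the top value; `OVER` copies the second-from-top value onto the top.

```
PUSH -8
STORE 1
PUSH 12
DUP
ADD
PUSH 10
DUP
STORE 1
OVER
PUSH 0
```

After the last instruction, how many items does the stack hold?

PUSH -8 : -8
STORE 1 : (empty)
PUSH 12 : 12
DUP     : 12 12
ADD     : 24
PUSH 10 : 24 10
DUP     : 24 10 10
STORE 1 : 24 10
OVER    : 24 10 24
PUSH 0  : 24 10 24 0

4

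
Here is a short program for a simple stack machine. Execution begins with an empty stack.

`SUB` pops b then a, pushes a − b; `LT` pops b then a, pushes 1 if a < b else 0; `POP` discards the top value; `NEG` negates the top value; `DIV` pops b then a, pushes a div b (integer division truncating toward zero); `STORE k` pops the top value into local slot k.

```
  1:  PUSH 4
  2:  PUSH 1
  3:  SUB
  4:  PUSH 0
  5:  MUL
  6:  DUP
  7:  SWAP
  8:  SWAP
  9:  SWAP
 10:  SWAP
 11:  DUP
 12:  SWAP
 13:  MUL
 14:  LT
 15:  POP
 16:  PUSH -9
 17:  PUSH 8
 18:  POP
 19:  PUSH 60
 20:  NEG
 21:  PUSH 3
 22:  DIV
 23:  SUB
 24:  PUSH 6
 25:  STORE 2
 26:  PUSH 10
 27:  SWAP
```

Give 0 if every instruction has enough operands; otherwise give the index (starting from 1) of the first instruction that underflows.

PUSH 4  → 4
PUSH 1  → 4 1
SUB     → 3
PUSH 0  → 3 0
MUL     → 0
DUP     → 0 0
SWAP    → 0 0
SWAP    → 0 0
SWAP    → 0 0
SWAP    → 0 0
DUP     → 0 0 0
SWAP    → 0 0 0
MUL     → 0 0
LT      → 0
POP     → (empty)
PUSH -9 → -9
PUSH 8  → -9 8
POP     → -9
PUSH 60 → -9 60
NEG     → -9 -60
PUSH 3  → -9 -60 3
DIV     → -9 -20
SUB     → 11
PUSH 6  → 11 6
STORE 2 → 11
PUSH 10 → 11 10
SWAP    → 10 11

0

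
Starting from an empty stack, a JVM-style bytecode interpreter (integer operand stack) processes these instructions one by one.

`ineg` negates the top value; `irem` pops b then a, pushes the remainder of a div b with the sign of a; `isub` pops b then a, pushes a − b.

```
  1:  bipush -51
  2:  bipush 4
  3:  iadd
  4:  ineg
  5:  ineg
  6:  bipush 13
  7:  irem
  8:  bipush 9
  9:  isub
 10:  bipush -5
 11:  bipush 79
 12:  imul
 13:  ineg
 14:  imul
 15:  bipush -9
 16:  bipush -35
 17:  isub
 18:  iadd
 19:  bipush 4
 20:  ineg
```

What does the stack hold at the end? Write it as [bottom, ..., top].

[-6689, -4]

bipush -51  -51
bipush 4    -51 4
iadd        -47
ineg        47
ineg        -47
bipush 13   -47 13
irem        -8
bipush 9    -8 9
isub        -17
bipush -5   -17 -5
bipush 79   -17 -5 79
imul        -17 -395
ineg        -17 395
imul        -6715
bipush -9   -6715 -9
bipush -35  -6715 -9 -35
isub        -6715 26
iadd        -6689
bipush 4    -6689 4
ineg        -6689 -4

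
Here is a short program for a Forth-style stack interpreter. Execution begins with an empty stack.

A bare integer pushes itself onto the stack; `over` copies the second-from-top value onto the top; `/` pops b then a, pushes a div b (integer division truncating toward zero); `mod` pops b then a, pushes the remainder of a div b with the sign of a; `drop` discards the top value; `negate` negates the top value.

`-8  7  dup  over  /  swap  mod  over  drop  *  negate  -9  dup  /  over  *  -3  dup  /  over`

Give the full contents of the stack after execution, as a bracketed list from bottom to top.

-8     : -8
7      : -8 7
dup    : -8 7 7
over   : -8 7 7 7
/      : -8 7 1
swap   : -8 1 7
mod    : -8 1
over   : -8 1 -8
drop   : -8 1
*      : -8
negate : 8
-9     : 8 -9
dup    : 8 -9 -9
/      : 8 1
over   : 8 1 8
*      : 8 8
-3     : 8 8 -3
dup    : 8 8 -3 -3
/      : 8 8 1
over   : 8 8 1 8

[8, 8, 1, 8]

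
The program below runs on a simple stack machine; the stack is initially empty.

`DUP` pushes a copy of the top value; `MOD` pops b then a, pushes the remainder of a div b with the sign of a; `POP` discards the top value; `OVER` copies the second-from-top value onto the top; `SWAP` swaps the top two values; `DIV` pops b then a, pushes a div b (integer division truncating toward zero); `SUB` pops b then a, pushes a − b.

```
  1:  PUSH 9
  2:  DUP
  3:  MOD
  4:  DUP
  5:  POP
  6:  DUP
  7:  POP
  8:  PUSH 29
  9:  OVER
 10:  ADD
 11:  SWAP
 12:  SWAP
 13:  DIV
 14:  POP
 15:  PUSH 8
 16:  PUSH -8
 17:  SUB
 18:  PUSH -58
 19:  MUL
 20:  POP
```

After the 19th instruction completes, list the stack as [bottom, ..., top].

[-928]

PUSH 9   : [9]
DUP      : [9, 9]
MOD      : [0]
DUP      : [0, 0]
POP      : [0]
DUP      : [0, 0]
POP      : [0]
PUSH 29  : [0, 29]
OVER     : [0, 29, 0]
ADD      : [0, 29]
SWAP     : [29, 0]
SWAP     : [0, 29]
DIV      : [0]
POP      : []
PUSH 8   : [8]
PUSH -8  : [8, -8]
SUB      : [16]
PUSH -58 : [16, -58]
MUL      : [-928]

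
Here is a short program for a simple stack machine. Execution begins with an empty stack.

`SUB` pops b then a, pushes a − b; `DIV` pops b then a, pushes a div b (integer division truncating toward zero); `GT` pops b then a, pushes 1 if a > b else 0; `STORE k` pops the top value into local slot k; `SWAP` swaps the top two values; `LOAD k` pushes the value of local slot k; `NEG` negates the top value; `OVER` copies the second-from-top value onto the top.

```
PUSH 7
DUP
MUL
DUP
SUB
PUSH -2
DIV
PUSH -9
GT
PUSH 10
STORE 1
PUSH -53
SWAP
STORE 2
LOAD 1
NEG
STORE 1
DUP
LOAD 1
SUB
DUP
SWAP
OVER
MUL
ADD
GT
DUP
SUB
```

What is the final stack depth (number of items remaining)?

1

PUSH 7    7
DUP       7 7
MUL       49
DUP       49 49
SUB       0
PUSH -2   0 -2
DIV       0
PUSH -9   0 -9
GT        1
PUSH 10   1 10
STORE 1   1
PUSH -53  1 -53
SWAP      -53 1
STORE 2   -53
LOAD 1    -53 10
NEG       -53 -10
STORE 1   -53
DUP       -53 -53
LOAD 1    -53 -53 -10
SUB       -53 -43
DUP       -53 -43 -43
SWAP      -53 -43 -43
OVER      -53 -43 -43 -43
MUL       -53 -43 1849
ADD       -53 1806
GT        0
DUP       0 0
SUB       0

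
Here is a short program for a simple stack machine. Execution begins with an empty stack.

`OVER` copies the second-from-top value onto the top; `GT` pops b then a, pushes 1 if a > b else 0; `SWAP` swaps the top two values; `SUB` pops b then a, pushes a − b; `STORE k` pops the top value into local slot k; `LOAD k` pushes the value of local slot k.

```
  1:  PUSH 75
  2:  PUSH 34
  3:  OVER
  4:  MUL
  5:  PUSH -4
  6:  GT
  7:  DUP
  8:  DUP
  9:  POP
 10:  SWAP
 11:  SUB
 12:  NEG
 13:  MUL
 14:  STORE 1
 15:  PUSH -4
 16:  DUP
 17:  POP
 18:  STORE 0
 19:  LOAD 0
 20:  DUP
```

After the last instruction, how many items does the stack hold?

2

PUSH 75 → [75]
PUSH 34 → [75, 34]
OVER    → [75, 34, 75]
MUL     → [75, 2550]
PUSH -4 → [75, 2550, -4]
GT      → [75, 1]
DUP     → [75, 1, 1]
DUP     → [75, 1, 1, 1]
POP     → [75, 1, 1]
SWAP    → [75, 1, 1]
SUB     → [75, 0]
NEG     → [75, 0]
MUL     → [0]
STORE 1 → []
PUSH -4 → [-4]
DUP     → [-4, -4]
POP     → [-4]
STORE 0 → []
LOAD 0  → [-4]
DUP     → [-4, -4]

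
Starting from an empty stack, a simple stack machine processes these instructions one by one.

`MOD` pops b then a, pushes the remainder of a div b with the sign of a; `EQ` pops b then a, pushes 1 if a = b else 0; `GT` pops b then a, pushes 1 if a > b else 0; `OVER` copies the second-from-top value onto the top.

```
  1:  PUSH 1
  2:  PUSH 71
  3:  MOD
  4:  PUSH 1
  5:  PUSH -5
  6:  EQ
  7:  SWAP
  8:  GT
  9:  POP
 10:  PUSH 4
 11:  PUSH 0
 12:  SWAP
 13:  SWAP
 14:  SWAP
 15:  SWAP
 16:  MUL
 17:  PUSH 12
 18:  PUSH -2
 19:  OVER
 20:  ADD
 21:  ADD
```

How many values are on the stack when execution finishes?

PUSH 1  : [1]
PUSH 71 : [1, 71]
MOD     : [1]
PUSH 1  : [1, 1]
PUSH -5 : [1, 1, -5]
EQ      : [1, 0]
SWAP    : [0, 1]
GT      : [0]
POP     : []
PUSH 4  : [4]
PUSH 0  : [4, 0]
SWAP    : [0, 4]
SWAP    : [4, 0]
SWAP    : [0, 4]
SWAP    : [4, 0]
MUL     : [0]
PUSH 12 : [0, 12]
PUSH -2 : [0, 12, -2]
OVER    : [0, 12, -2, 12]
ADD     : [0, 12, 10]
ADD     : [0, 22]

2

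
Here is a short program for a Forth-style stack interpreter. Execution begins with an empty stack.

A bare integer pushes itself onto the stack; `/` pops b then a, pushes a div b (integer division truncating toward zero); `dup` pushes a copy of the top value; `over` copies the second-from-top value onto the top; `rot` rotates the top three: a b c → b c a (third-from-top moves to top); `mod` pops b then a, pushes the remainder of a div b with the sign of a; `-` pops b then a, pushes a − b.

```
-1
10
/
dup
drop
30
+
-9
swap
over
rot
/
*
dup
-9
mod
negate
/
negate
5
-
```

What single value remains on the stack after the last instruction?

5

-1      [-1]
10      [-1, 10]
/       [0]
dup     [0, 0]
drop    [0]
30      [0, 30]
+       [30]
-9      [30, -9]
swap    [-9, 30]
over    [-9, 30, -9]
rot     [30, -9, -9]
/       [30, 1]
*       [30]
dup     [30, 30]
-9      [30, 30, -9]
mod     [30, 3]
negate  [30, -3]
/       [-10]
negate  [10]
5       [10, 5]
-       [5]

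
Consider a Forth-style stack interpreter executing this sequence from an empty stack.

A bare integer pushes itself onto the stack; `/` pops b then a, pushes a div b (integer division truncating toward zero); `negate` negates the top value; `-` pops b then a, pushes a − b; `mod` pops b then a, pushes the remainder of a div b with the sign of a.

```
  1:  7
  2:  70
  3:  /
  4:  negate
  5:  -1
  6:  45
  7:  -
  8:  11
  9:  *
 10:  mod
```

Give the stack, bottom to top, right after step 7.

7      : [7]
70     : [7, 70]
/      : [0]
negate : [0]
-1     : [0, -1]
45     : [0, -1, 45]
-      : [0, -46]

[0, -46]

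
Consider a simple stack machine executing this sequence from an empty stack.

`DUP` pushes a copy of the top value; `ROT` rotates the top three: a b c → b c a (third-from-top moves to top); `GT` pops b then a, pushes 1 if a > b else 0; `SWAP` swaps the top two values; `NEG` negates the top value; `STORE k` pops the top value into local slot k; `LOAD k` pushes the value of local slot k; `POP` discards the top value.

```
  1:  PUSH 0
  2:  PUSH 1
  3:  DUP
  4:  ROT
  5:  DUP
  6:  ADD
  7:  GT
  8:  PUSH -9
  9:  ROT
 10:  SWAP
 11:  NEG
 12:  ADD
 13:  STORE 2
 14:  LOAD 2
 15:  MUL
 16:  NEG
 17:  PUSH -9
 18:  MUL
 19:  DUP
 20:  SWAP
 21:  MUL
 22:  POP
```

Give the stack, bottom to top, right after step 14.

[1, 10]

PUSH 0  → 0
PUSH 1  → 0 1
DUP     → 0 1 1
ROT     → 1 1 0
DUP     → 1 1 0 0
ADD     → 1 1 0
GT      → 1 1
PUSH -9 → 1 1 -9
ROT     → 1 -9 1
SWAP    → 1 1 -9
NEG     → 1 1 9
ADD     → 1 10
STORE 2 → 1
LOAD 2  → 1 10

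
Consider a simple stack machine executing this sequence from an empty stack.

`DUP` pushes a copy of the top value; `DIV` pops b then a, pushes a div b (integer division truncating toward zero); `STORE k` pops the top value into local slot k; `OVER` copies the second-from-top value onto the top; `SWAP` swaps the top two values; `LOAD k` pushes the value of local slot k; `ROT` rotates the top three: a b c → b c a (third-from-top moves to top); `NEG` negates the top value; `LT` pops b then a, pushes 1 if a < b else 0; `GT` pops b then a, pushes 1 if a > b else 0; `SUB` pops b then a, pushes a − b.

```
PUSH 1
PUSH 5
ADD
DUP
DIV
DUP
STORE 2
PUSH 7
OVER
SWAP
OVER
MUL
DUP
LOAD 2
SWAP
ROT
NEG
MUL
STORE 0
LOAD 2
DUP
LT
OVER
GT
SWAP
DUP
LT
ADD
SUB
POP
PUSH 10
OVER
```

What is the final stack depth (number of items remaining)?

PUSH 1   [1]
PUSH 5   [1, 5]
ADD      [6]
DUP      [6, 6]
DIV      [1]
DUP      [1, 1]
STORE 2  [1]
PUSH 7   [1, 7]
OVER     [1, 7, 1]
SWAP     [1, 1, 7]
OVER     [1, 1, 7, 1]
MUL      [1, 1, 7]
DUP      [1, 1, 7, 7]
LOAD 2   [1, 1, 7, 7, 1]
SWAP     [1, 1, 7, 1, 7]
ROT      [1, 1, 1, 7, 7]
NEG      [1, 1, 1, 7, -7]
MUL      [1, 1, 1, -49]
STORE 0  [1, 1, 1]
LOAD 2   [1, 1, 1, 1]
DUP      [1, 1, 1, 1, 1]
LT       [1, 1, 1, 0]
OVER     [1, 1, 1, 0, 1]
GT       [1, 1, 1, 0]
SWAP     [1, 1, 0, 1]
DUP      [1, 1, 0, 1, 1]
LT       [1, 1, 0, 0]
ADD      [1, 1, 0]
SUB      [1, 1]
POP      [1]
PUSH 10  [1, 10]
OVER     [1, 10, 1]

3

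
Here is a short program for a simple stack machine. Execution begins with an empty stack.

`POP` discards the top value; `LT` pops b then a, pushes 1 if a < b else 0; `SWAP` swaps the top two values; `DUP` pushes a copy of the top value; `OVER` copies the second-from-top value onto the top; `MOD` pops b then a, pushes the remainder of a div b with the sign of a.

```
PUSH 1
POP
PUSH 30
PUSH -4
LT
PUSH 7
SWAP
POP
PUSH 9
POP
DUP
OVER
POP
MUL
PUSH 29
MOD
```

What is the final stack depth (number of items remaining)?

PUSH 1  -> 1
POP     -> (empty)
PUSH 30 -> 30
PUSH -4 -> 30 -4
LT      -> 0
PUSH 7  -> 0 7
SWAP    -> 7 0
POP     -> 7
PUSH 9  -> 7 9
POP     -> 7
DUP     -> 7 7
OVER    -> 7 7 7
POP     -> 7 7
MUL     -> 49
PUSH 29 -> 49 29
MOD     -> 20

1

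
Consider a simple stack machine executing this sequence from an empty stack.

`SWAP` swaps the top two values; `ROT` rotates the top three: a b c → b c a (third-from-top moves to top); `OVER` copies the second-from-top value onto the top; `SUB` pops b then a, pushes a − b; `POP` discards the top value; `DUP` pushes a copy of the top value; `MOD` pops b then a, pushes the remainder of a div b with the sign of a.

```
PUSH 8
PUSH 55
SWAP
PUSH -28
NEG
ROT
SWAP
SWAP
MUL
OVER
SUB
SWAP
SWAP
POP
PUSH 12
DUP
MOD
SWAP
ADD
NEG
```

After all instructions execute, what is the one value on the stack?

PUSH 8   : 8
PUSH 55  : 8 55
SWAP     : 55 8
PUSH -28 : 55 8 -28
NEG      : 55 8 28
ROT      : 8 28 55
SWAP     : 8 55 28
SWAP     : 8 28 55
MUL      : 8 1540
OVER     : 8 1540 8
SUB      : 8 1532
SWAP     : 1532 8
SWAP     : 8 1532
POP      : 8
PUSH 12  : 8 12
DUP      : 8 12 12
MOD      : 8 0
SWAP     : 0 8
ADD      : 8
NEG      : -8

-8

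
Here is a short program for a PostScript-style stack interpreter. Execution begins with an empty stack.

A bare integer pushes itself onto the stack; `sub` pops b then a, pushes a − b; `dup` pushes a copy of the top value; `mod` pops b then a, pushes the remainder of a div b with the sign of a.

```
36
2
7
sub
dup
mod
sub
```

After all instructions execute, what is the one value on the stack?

36

36  → 36
2   → 36 2
7   → 36 2 7
sub → 36 -5
dup → 36 -5 -5
mod → 36 0
sub → 36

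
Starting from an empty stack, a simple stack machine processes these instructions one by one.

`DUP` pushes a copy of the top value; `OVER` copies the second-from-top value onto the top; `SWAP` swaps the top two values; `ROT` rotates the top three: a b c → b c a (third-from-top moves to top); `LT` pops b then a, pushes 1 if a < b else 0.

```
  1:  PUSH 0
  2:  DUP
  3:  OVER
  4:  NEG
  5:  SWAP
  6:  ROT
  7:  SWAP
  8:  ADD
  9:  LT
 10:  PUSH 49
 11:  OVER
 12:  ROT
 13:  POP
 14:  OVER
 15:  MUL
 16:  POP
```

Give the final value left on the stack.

49

PUSH 0   [0]
DUP      [0, 0]
OVER     [0, 0, 0]
NEG      [0, 0, 0]
SWAP     [0, 0, 0]
ROT      [0, 0, 0]
SWAP     [0, 0, 0]
ADD      [0, 0]
LT       [0]
PUSH 49  [0, 49]
OVER     [0, 49, 0]
ROT      [49, 0, 0]
POP      [49, 0]
OVER     [49, 0, 49]
MUL      [49, 0]
POP      [49]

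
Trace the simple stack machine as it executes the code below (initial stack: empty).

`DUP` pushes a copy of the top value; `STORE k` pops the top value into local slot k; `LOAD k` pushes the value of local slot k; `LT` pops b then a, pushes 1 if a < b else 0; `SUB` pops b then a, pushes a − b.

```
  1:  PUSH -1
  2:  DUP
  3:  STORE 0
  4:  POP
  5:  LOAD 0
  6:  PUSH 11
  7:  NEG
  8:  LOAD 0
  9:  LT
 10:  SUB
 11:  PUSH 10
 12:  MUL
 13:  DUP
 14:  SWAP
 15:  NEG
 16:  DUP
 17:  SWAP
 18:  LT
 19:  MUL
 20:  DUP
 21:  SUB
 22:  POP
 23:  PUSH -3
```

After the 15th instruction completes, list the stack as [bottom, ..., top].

PUSH -1 -> [-1]
DUP     -> [-1, -1]
STORE 0 -> [-1]
POP     -> []
LOAD 0  -> [-1]
PUSH 11 -> [-1, 11]
NEG     -> [-1, -11]
LOAD 0  -> [-1, -11, -1]
LT      -> [-1, 1]
SUB     -> [-2]
PUSH 10 -> [-2, 10]
MUL     -> [-20]
DUP     -> [-20, -20]
SWAP    -> [-20, -20]
NEG     -> [-20, 20]

[-20, 20]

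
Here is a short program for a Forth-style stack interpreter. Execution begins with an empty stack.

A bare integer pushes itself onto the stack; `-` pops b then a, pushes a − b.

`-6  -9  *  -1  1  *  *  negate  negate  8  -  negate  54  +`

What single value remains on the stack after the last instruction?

-6      -6
-9      -6 -9
*       54
-1      54 -1
1       54 -1 1
*       54 -1
*       -54
negate  54
negate  -54
8       -54 8
-       -62
negate  62
54      62 54
+       116

116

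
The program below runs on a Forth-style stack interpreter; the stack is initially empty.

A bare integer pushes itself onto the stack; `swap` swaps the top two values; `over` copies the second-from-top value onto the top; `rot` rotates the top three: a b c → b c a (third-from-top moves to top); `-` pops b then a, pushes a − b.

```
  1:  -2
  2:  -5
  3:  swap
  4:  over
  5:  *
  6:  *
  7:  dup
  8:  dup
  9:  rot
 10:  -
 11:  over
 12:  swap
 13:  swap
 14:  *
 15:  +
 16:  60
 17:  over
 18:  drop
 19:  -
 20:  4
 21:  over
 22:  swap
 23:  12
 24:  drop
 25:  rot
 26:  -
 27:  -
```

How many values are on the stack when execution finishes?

-2    [-2]
-5    [-2, -5]
swap  [-5, -2]
over  [-5, -2, -5]
*     [-5, 10]
*     [-50]
dup   [-50, -50]
dup   [-50, -50, -50]
rot   [-50, -50, -50]
-     [-50, 0]
over  [-50, 0, -50]
swap  [-50, -50, 0]
swap  [-50, 0, -50]
*     [-50, 0]
+     [-50]
60    [-50, 60]
over  [-50, 60, -50]
drop  [-50, 60]
-     [-110]
4     [-110, 4]
over  [-110, 4, -110]
swap  [-110, -110, 4]
12    [-110, -110, 4, 12]
drop  [-110, -110, 4]
rot   [-110, 4, -110]
-     [-110, 114]
-     [-224]

1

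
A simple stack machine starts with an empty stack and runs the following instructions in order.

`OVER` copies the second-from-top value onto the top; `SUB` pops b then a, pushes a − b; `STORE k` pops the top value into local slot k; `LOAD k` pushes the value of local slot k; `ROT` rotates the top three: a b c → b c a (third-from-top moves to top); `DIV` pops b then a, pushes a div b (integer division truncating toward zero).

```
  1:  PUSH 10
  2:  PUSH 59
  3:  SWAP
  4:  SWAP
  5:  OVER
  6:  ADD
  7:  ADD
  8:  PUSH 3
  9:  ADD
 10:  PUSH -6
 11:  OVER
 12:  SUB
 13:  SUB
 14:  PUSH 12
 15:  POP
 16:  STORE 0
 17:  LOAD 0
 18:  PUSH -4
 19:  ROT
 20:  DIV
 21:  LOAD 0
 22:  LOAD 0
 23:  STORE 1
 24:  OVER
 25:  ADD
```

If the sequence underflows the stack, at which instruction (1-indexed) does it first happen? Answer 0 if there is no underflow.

19

PUSH 10 → [10]
PUSH 59 → [10, 59]
SWAP    → [59, 10]
SWAP    → [10, 59]
OVER    → [10, 59, 10]
ADD     → [10, 69]
ADD     → [79]
PUSH 3  → [79, 3]
ADD     → [82]
PUSH -6 → [82, -6]
OVER    → [82, -6, 82]
SUB     → [82, -88]
SUB     → [170]
PUSH 12 → [170, 12]
POP     → [170]
STORE 0 → []
LOAD 0  → [170]
PUSH -4 → [170, -4]
ROT  — needs 3 operands, stack has 2 → underflow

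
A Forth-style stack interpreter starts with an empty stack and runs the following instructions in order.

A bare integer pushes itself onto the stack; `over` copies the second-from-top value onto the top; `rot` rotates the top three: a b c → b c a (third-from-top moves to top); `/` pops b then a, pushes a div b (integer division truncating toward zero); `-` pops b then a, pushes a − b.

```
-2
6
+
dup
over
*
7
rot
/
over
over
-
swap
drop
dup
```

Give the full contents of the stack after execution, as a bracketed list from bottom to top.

-2   → -2
6    → -2 6
+    → 4
dup  → 4 4
over → 4 4 4
*    → 4 16
7    → 4 16 7
rot  → 16 7 4
/    → 16 1
over → 16 1 16
over → 16 1 16 1
-    → 16 1 15
swap → 16 15 1
drop → 16 15
dup  → 16 15 15

[16, 15, 15]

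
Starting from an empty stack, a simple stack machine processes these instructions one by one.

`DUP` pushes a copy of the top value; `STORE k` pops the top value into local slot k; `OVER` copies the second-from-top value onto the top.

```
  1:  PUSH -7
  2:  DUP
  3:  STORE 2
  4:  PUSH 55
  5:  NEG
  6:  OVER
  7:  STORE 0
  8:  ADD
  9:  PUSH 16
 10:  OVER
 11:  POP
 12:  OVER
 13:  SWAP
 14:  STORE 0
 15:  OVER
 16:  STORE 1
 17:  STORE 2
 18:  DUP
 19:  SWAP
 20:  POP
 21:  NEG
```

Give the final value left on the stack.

62

PUSH -7 → -7
DUP     → -7 -7
STORE 2 → -7
PUSH 55 → -7 55
NEG     → -7 -55
OVER    → -7 -55 -7
STORE 0 → -7 -55
ADD     → -62
PUSH 16 → -62 16
OVER    → -62 16 -62
POP     → -62 16
OVER    → -62 16 -62
SWAP    → -62 -62 16
STORE 0 → -62 -62
OVER    → -62 -62 -62
STORE 1 → -62 -62
STORE 2 → -62
DUP     → -62 -62
SWAP    → -62 -62
POP     → -62
NEG     → 62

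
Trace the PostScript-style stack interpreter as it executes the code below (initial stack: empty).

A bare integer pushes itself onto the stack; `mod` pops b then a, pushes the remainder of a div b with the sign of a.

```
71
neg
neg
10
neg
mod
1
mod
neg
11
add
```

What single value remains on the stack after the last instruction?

11

71  : [71]
neg : [-71]
neg : [71]
10  : [71, 10]
neg : [71, -10]
mod : [1]
1   : [1, 1]
mod : [0]
neg : [0]
11  : [0, 11]
add : [11]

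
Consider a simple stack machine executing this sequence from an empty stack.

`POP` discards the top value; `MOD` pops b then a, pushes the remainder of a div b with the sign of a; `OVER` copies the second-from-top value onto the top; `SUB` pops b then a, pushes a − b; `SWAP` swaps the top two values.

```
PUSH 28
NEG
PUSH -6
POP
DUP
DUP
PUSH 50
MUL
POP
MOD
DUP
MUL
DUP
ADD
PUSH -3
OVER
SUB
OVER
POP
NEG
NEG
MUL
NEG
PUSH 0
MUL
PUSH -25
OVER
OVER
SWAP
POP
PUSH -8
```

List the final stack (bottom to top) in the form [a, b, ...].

[0, -25, -25, -8]

PUSH 28  -> [28]
NEG      -> [-28]
PUSH -6  -> [-28, -6]
POP      -> [-28]
DUP      -> [-28, -28]
DUP      -> [-28, -28, -28]
PUSH 50  -> [-28, -28, -28, 50]
MUL      -> [-28, -28, -1400]
POP      -> [-28, -28]
MOD      -> [0]
DUP      -> [0, 0]
MUL      -> [0]
DUP      -> [0, 0]
ADD      -> [0]
PUSH -3  -> [0, -3]
OVER     -> [0, -3, 0]
SUB      -> [0, -3]
OVER     -> [0, -3, 0]
POP      -> [0, -3]
NEG      -> [0, 3]
NEG      -> [0, -3]
MUL      -> [0]
NEG      -> [0]
PUSH 0   -> [0, 0]
MUL      -> [0]
PUSH -25 -> [0, -25]
OVER     -> [0, -25, 0]
OVER     -> [0, -25, 0, -25]
SWAP     -> [0, -25, -25, 0]
POP      -> [0, -25, -25]
PUSH -8  -> [0, -25, -25, -8]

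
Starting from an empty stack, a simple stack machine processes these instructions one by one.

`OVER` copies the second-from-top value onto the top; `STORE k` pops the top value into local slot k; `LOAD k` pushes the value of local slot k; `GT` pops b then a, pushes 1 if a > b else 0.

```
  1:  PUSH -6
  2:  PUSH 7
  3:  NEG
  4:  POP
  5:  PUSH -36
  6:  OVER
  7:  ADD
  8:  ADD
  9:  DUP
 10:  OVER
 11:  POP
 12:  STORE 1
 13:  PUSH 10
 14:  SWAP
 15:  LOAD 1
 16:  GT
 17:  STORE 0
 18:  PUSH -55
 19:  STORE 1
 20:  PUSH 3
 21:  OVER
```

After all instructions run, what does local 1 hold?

-55

PUSH -6   -6
PUSH 7    -6 7
NEG       -6 -7
POP       -6
PUSH -36  -6 -36
OVER      -6 -36 -6
ADD       -6 -42
ADD       -48
DUP       -48 -48
OVER      -48 -48 -48
POP       -48 -48
STORE 1   -48
PUSH 10   -48 10
SWAP      10 -48
LOAD 1    10 -48 -48
GT        10 0
STORE 0   10
PUSH -55  10 -55
STORE 1   10
PUSH 3    10 3
OVER      10 3 10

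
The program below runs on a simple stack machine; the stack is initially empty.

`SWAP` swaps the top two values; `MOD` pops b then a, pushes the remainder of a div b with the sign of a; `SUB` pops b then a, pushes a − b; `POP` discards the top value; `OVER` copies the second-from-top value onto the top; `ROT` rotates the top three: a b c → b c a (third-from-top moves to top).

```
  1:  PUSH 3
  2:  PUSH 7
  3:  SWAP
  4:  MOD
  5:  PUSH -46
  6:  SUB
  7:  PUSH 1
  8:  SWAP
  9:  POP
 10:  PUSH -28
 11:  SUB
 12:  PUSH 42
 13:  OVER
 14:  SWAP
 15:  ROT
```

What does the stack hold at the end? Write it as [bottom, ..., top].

[29, 42, 29]

PUSH 3   : 3
PUSH 7   : 3 7
SWAP     : 7 3
MOD      : 1
PUSH -46 : 1 -46
SUB      : 47
PUSH 1   : 47 1
SWAP     : 1 47
POP      : 1
PUSH -28 : 1 -28
SUB      : 29
PUSH 42  : 29 42
OVER     : 29 42 29
SWAP     : 29 29 42
ROT      : 29 42 29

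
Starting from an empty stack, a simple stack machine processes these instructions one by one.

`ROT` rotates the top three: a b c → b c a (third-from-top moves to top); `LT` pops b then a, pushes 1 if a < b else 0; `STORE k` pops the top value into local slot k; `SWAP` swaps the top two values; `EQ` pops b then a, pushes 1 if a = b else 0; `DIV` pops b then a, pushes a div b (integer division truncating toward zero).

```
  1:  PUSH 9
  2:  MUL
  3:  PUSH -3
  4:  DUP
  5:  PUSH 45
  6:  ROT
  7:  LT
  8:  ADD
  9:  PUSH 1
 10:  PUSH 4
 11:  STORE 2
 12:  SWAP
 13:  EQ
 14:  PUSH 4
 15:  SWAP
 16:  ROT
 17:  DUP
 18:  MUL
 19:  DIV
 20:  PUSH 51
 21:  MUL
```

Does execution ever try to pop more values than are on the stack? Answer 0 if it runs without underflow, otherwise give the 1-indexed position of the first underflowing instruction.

2

PUSH 9 : [9]
MUL  — needs 2 operands, stack has 1 → underflow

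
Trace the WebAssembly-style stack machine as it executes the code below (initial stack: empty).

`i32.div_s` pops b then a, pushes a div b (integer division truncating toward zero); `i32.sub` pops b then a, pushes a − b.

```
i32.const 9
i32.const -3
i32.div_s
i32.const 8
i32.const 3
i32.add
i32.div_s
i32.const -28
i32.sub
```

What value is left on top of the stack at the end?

i32.const 9   -> 9
i32.const -3  -> 9 -3
i32.div_s     -> -3
i32.const 8   -> -3 8
i32.const 3   -> -3 8 3
i32.add       -> -3 11
i32.div_s     -> 0
i32.const -28 -> 0 -28
i32.sub       -> 28

28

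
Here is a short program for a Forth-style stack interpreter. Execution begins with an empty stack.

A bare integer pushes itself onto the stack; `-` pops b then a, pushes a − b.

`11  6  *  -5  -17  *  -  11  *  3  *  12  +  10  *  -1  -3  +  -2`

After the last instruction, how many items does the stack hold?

3

11  -> 11
6   -> 11 6
*   -> 66
-5  -> 66 -5
-17 -> 66 -5 -17
*   -> 66 85
-   -> -19
11  -> -19 11
*   -> -209
3   -> -209 3
*   -> -627
12  -> -627 12
+   -> -615
10  -> -615 10
*   -> -6150
-1  -> -6150 -1
-3  -> -6150 -1 -3
+   -> -6150 -4
-2  -> -6150 -4 -2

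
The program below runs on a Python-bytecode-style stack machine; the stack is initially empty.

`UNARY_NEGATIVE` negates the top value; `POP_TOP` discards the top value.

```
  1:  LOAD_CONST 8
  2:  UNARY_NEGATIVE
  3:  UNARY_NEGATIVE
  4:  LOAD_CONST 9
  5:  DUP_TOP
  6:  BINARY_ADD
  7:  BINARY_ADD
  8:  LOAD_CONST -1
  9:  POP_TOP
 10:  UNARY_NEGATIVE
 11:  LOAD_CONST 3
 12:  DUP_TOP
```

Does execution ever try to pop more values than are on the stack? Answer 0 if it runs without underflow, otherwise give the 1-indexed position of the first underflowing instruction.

LOAD_CONST 8   : [8]
UNARY_NEGATIVE : [-8]
UNARY_NEGATIVE : [8]
LOAD_CONST 9   : [8, 9]
DUP_TOP        : [8, 9, 9]
BINARY_ADD     : [8, 18]
BINARY_ADD     : [26]
LOAD_CONST -1  : [26, -1]
POP_TOP        : [26]
UNARY_NEGATIVE : [-26]
LOAD_CONST 3   : [-26, 3]
DUP_TOP        : [-26, 3, 3]

0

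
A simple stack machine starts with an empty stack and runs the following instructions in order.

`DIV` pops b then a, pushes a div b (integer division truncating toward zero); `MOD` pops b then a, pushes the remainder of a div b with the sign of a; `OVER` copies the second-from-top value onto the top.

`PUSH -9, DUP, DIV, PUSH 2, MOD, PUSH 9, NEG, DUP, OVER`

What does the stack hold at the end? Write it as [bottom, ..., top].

PUSH -9  [-9]
DUP      [-9, -9]
DIV      [1]
PUSH 2   [1, 2]
MOD      [1]
PUSH 9   [1, 9]
NEG      [1, -9]
DUP      [1, -9, -9]
OVER     [1, -9, -9, -9]

[1, -9, -9, -9]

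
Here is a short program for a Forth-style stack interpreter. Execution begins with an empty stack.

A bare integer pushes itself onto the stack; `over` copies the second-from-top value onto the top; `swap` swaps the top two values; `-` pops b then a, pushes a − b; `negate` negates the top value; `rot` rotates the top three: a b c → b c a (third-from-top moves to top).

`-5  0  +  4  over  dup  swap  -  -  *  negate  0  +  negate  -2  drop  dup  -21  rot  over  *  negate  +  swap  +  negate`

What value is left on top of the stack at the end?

-5     : -5
0      : -5 0
+      : -5
4      : -5 4
over   : -5 4 -5
dup    : -5 4 -5 -5
swap   : -5 4 -5 -5
-      : -5 4 0
-      : -5 4
*      : -20
negate : 20
0      : 20 0
+      : 20
negate : -20
-2     : -20 -2
drop   : -20
dup    : -20 -20
-21    : -20 -20 -21
rot    : -20 -21 -20
over   : -20 -21 -20 -21
*      : -20 -21 420
negate : -20 -21 -420
+      : -20 -441
swap   : -441 -20
+      : -461
negate : 461

461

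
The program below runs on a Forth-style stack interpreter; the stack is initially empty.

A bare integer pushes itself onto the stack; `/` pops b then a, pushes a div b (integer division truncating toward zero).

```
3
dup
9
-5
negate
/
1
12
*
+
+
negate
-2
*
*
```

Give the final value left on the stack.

96

3       [3]
dup     [3, 3]
9       [3, 3, 9]
-5      [3, 3, 9, -5]
negate  [3, 3, 9, 5]
/       [3, 3, 1]
1       [3, 3, 1, 1]
12      [3, 3, 1, 1, 12]
*       [3, 3, 1, 12]
+       [3, 3, 13]
+       [3, 16]
negate  [3, -16]
-2      [3, -16, -2]
*       [3, 32]
*       [96]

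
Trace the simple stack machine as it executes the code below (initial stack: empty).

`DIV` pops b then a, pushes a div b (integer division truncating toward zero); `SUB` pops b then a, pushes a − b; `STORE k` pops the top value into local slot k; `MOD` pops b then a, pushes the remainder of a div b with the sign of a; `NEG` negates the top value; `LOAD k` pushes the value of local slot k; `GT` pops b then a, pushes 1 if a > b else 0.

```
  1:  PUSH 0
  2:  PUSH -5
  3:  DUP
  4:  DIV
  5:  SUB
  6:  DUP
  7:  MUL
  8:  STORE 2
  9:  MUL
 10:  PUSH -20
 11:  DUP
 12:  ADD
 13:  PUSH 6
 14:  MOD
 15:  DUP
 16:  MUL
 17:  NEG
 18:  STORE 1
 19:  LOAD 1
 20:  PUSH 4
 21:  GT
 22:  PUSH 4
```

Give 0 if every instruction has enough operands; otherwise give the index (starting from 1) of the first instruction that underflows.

PUSH 0  : [0]
PUSH -5 : [0, -5]
DUP     : [0, -5, -5]
DIV     : [0, 1]
SUB     : [-1]
DUP     : [-1, -1]
MUL     : [1]
STORE 2 : []
MUL  — needs 2 operands, stack has 0 → underflow

9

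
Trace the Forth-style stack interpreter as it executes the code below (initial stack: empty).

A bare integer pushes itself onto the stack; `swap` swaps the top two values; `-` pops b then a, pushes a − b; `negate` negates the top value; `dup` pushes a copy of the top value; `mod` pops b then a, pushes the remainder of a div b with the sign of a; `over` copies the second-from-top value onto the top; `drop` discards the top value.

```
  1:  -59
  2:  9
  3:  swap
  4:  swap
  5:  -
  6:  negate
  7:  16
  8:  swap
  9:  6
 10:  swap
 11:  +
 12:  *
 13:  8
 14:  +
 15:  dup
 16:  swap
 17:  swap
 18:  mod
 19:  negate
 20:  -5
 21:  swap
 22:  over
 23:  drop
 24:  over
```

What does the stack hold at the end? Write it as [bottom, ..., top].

[-5, 0, -5]

-59     [-59]
9       [-59, 9]
swap    [9, -59]
swap    [-59, 9]
-       [-68]
negate  [68]
16      [68, 16]
swap    [16, 68]
6       [16, 68, 6]
swap    [16, 6, 68]
+       [16, 74]
*       [1184]
8       [1184, 8]
+       [1192]
dup     [1192, 1192]
swap    [1192, 1192]
swap    [1192, 1192]
mod     [0]
negate  [0]
-5      [0, -5]
swap    [-5, 0]
over    [-5, 0, -5]
drop    [-5, 0]
over    [-5, 0, -5]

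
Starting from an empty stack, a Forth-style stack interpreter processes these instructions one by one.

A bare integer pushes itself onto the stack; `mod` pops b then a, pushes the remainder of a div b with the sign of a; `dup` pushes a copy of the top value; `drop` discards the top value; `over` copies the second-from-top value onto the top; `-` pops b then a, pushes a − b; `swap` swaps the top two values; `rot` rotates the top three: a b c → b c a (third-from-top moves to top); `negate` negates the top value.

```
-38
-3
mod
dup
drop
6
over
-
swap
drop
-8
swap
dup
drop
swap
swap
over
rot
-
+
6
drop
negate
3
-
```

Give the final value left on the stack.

-11

-38    : -38
-3     : -38 -3
mod    : -2
dup    : -2 -2
drop   : -2
6      : -2 6
over   : -2 6 -2
-      : -2 8
swap   : 8 -2
drop   : 8
-8     : 8 -8
swap   : -8 8
dup    : -8 8 8
drop   : -8 8
swap   : 8 -8
swap   : -8 8
over   : -8 8 -8
rot    : 8 -8 -8
-      : 8 0
+      : 8
6      : 8 6
drop   : 8
negate : -8
3      : -8 3
-      : -11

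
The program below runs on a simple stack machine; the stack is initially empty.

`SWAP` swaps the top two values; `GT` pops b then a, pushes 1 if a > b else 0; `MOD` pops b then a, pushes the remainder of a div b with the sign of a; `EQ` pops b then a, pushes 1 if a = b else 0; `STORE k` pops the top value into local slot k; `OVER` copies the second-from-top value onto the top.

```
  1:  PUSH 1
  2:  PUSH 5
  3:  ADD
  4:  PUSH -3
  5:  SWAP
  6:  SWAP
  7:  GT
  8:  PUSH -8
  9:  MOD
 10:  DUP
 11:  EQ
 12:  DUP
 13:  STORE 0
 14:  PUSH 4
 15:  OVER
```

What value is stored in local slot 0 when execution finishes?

1

PUSH 1  → 1
PUSH 5  → 1 5
ADD     → 6
PUSH -3 → 6 -3
SWAP    → -3 6
SWAP    → 6 -3
GT      → 1
PUSH -8 → 1 -8
MOD     → 1
DUP     → 1 1
EQ      → 1
DUP     → 1 1
STORE 0 → 1
PUSH 4  → 1 4
OVER    → 1 4 1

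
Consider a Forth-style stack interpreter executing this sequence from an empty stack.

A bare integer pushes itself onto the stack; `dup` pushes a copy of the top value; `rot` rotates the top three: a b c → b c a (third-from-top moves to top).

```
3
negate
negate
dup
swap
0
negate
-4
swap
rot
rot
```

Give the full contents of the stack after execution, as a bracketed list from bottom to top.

[3, 0, 3, -4]

3      → [3]
negate → [-3]
negate → [3]
dup    → [3, 3]
swap   → [3, 3]
0      → [3, 3, 0]
negate → [3, 3, 0]
-4     → [3, 3, 0, -4]
swap   → [3, 3, -4, 0]
rot    → [3, -4, 0, 3]
rot    → [3, 0, 3, -4]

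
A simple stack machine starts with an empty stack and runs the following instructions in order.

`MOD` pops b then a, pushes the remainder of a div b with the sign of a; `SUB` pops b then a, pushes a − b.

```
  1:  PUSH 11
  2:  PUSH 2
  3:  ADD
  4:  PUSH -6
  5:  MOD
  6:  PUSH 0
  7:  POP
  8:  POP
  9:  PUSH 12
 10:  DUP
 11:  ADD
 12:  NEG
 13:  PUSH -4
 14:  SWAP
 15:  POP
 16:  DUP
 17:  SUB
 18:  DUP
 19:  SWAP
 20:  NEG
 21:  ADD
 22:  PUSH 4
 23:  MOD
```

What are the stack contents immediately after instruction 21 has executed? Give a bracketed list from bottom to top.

PUSH 11 : [11]
PUSH 2  : [11, 2]
ADD     : [13]
PUSH -6 : [13, -6]
MOD     : [1]
PUSH 0  : [1, 0]
POP     : [1]
POP     : []
PUSH 12 : [12]
DUP     : [12, 12]
ADD     : [24]
NEG     : [-24]
PUSH -4 : [-24, -4]
SWAP    : [-4, -24]
POP     : [-4]
DUP     : [-4, -4]
SUB     : [0]
DUP     : [0, 0]
SWAP    : [0, 0]
NEG     : [0, 0]
ADD     : [0]

[0]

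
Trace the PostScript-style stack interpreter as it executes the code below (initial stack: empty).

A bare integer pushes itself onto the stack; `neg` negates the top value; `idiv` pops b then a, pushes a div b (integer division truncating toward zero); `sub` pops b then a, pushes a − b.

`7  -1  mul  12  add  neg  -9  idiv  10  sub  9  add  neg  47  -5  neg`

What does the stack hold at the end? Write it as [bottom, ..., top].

[1, 47, 5]

7    -> [7]
-1   -> [7, -1]
mul  -> [-7]
12   -> [-7, 12]
add  -> [5]
neg  -> [-5]
-9   -> [-5, -9]
idiv -> [0]
10   -> [0, 10]
sub  -> [-10]
9    -> [-10, 9]
add  -> [-1]
neg  -> [1]
47   -> [1, 47]
-5   -> [1, 47, -5]
neg  -> [1, 47, 5]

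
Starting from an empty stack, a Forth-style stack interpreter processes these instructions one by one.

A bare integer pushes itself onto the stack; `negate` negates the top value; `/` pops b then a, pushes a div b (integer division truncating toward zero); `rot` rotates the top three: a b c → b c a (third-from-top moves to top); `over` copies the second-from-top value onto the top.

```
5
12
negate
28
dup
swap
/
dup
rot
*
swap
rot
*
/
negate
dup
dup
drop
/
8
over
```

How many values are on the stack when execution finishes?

3

5       [5]
12      [5, 12]
negate  [5, -12]
28      [5, -12, 28]
dup     [5, -12, 28, 28]
swap    [5, -12, 28, 28]
/       [5, -12, 1]
dup     [5, -12, 1, 1]
rot     [5, 1, 1, -12]
*       [5, 1, -12]
swap    [5, -12, 1]
rot     [-12, 1, 5]
*       [-12, 5]
/       [-2]
negate  [2]
dup     [2, 2]
dup     [2, 2, 2]
drop    [2, 2]
/       [1]
8       [1, 8]
over    [1, 8, 1]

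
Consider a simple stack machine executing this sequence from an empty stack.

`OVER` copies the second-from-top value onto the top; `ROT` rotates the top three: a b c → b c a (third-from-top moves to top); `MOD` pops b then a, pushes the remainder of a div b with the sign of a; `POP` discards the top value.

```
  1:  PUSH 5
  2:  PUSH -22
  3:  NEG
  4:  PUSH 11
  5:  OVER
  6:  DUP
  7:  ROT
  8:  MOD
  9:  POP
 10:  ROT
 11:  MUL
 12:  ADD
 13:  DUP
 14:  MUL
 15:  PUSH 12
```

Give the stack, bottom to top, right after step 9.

PUSH 5    5
PUSH -22  5 -22
NEG       5 22
PUSH 11   5 22 11
OVER      5 22 11 22
DUP       5 22 11 22 22
ROT       5 22 22 22 11
MOD       5 22 22 0
POP       5 22 22

[5, 22, 22]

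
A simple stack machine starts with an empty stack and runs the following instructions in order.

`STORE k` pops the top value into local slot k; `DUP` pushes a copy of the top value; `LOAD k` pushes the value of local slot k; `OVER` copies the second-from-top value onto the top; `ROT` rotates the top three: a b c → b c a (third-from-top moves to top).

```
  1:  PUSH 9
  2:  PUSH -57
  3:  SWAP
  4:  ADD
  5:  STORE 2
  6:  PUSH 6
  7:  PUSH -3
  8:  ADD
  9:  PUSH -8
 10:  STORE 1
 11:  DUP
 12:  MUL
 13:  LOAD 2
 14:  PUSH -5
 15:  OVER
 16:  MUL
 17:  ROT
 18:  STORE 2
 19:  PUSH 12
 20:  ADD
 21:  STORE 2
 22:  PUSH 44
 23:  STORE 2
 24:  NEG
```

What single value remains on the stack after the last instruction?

48

PUSH 9    9
PUSH -57  9 -57
SWAP      -57 9
ADD       -48
STORE 2   (empty)
PUSH 6    6
PUSH -3   6 -3
ADD       3
PUSH -8   3 -8
STORE 1   3
DUP       3 3
MUL       9
LOAD 2    9 -48
PUSH -5   9 -48 -5
OVER      9 -48 -5 -48
MUL       9 -48 240
ROT       -48 240 9
STORE 2   -48 240
PUSH 12   -48 240 12
ADD       -48 252
STORE 2   -48
PUSH 44   -48 44
STORE 2   -48
NEG       48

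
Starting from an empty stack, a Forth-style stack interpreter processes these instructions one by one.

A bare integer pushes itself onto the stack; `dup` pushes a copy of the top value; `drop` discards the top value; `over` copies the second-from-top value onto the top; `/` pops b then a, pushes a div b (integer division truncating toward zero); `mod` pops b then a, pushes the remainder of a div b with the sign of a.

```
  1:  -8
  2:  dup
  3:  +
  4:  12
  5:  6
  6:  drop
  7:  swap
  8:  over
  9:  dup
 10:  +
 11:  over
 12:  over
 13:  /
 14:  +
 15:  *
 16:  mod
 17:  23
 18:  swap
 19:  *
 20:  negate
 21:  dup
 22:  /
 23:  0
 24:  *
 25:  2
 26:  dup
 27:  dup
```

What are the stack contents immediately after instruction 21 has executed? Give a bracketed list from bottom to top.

-8     : -8
dup    : -8 -8
+      : -16
12     : -16 12
6      : -16 12 6
drop   : -16 12
swap   : 12 -16
over   : 12 -16 12
dup    : 12 -16 12 12
+      : 12 -16 24
over   : 12 -16 24 -16
over   : 12 -16 24 -16 24
/      : 12 -16 24 0
+      : 12 -16 24
*      : 12 -384
mod    : 12
23     : 12 23
swap   : 23 12
*      : 276
negate : -276
dup    : -276 -276

[-276, -276]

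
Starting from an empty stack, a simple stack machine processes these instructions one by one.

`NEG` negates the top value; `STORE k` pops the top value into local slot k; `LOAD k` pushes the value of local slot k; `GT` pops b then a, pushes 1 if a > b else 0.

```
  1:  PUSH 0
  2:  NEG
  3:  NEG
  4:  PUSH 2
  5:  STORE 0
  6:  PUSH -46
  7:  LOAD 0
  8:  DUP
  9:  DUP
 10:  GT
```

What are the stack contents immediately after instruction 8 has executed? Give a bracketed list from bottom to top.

PUSH 0    [0]
NEG       [0]
NEG       [0]
PUSH 2    [0, 2]
STORE 0   [0]
PUSH -46  [0, -46]
LOAD 0    [0, -46, 2]
DUP       [0, -46, 2, 2]

[0, -46, 2, 2]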